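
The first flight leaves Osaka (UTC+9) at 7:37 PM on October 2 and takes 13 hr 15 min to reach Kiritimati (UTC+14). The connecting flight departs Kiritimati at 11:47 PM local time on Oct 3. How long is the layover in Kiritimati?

9 hours 55 minutes

Convert departure to UTC: 7:37 PM − 9:00 = 10:37 AM UTC on Oct 2.
Add 13 hours and 15 minutes flight time → 11:52 PM UTC.
Kiritimati is UTC+14:00, so local arrival = 11:52 PM + 14:00 = 1:52 PM on Oct 3.
Layover = 11:47 PM − 1:52 PM = 9 hours 55 minutes.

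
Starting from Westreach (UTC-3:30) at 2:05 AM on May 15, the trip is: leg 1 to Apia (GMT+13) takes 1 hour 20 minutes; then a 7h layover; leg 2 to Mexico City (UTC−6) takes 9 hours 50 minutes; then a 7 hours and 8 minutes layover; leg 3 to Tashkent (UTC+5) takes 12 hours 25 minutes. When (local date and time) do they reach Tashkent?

Convert departure to UTC: 2:05 AM + 3:30 = 5:35 AM UTC on May 15.
Add 1 hour and 20 minutes leg 1 → 6:55 AM UTC.
Add 7 hours layover in Apia → 1:55 PM UTC.
Add 9 hours 50 minutes leg 2 → 11:45 PM UTC.
Add 7 hours and 8 minutes layover in Mexico City → 6:53 AM UTC (May 16).
Add 12 hours 25 minutes leg 3 → 7:18 PM UTC.
Tashkent is UTC+5:00, so local arrival = 7:18 PM + 5:00 = 12:18 AM on May 17.

12:18 AM on May 17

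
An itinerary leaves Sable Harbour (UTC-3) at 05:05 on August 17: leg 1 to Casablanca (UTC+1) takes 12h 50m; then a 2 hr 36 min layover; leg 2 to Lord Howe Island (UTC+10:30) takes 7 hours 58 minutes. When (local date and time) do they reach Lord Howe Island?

17:59 on Aug 18

Convert departure to UTC: 05:05 + 3:00 = 08:05 UTC on Aug 17.
Add 12 hours 50 minutes leg 1 → 20:55 UTC.
Add 2 hours 36 minutes layover in Casablanca → 23:31 UTC.
Add 7 hours and 58 minutes leg 2 → 07:29 UTC (Aug 18).
Lord Howe Island is UTC+10:30, so local arrival = 07:29 + 10:30 = 17:59 on Aug 18.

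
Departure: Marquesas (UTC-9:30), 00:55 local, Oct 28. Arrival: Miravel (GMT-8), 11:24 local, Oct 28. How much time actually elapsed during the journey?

Departure in UTC: 00:55 + 9:30 = 10:25 on Oct 28.
Arrival in UTC: 11:24 + 8:00 = 19:24 on Oct 28.
Elapsed = 19:24 − 10:25 = 8 hours 59 minutes.

8 hours 59 minutes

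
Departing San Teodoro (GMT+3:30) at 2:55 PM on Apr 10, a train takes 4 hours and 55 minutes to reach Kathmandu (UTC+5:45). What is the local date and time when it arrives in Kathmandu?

Kathmandu is 2:15 ahead of San Teodoro.
After 4 hours and 55 minutes it is 7:50 PM in San Teodoro.
Shift by the zone difference: 7:50 PM + 2:15 = 10:05 PM on Apr 10 in Kathmandu.

10:05 PM on April 10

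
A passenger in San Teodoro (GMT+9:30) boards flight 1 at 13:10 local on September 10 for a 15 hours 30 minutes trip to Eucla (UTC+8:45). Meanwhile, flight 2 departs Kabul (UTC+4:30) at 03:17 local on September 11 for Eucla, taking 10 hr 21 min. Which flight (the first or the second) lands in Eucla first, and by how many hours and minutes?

the first, by 13 hours 58 minutes

Flight 1 in UTC: 13:10 − 9:30 = 03:40 on Sep 10.
+15 hours 30 minutes → arrive 19:10 UTC on Sep 10.
Flight 2 in UTC: 03:17 − 4:30 = 22:47 on Sep 10.
+10 hours and 21 minutes → arrive 09:08 UTC on Sep 11.
Flight 1 lands earlier by 13 hours 58 minutes.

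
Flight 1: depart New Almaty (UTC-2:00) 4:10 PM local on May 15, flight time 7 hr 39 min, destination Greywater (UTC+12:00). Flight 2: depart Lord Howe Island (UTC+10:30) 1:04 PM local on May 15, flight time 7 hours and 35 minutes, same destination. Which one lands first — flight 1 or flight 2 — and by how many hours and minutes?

the second, by 15 hours 40 minutes

Flight 1 in UTC: 4:10 PM + 2:00 = 6:10 PM on May 15.
+7 hours 39 minutes → arrive 1:49 AM UTC on May 16.
Flight 2 in UTC: 1:04 PM − 10:30 = 2:34 AM on May 15.
+7 hours 35 minutes → arrive 10:09 AM UTC on May 15.
Flight 2 lands earlier by 15 hours 40 minutes.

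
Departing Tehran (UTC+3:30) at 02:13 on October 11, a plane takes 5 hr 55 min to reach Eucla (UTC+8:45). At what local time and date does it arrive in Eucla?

13:23 on Oct 11

Convert departure to UTC: 02:13 − 3:30 = 22:43 UTC on Oct 10.
Add 5 hours 55 minutes travel time → 04:38 UTC (Oct 11).
Eucla is UTC+8:45, so local arrival = 04:38 + 8:45 = 13:23 on Oct 11.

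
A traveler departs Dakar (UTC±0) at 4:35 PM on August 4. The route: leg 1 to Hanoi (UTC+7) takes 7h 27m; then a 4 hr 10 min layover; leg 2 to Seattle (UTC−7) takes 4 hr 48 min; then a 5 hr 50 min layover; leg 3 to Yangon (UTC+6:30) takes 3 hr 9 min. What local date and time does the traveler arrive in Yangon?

Dakar is at UTC+0, so departure is already 4:35 PM UTC on Aug 4.
Add 7 hours 27 minutes leg 1 → 12:02 AM UTC (Aug 5).
Add 4 hours 10 minutes layover in Hanoi → 4:12 AM UTC.
Add 4 hours 48 minutes leg 2 → 9:00 AM UTC.
Add 5 hours 50 minutes layover in Seattle → 2:50 PM UTC.
Add 3 hours and 9 minutes leg 3 → 5:59 PM UTC.
Yangon is UTC+6:30, so local arrival = 5:59 PM + 6:30 = 12:29 AM on Aug 6.

12:29 AM on August 6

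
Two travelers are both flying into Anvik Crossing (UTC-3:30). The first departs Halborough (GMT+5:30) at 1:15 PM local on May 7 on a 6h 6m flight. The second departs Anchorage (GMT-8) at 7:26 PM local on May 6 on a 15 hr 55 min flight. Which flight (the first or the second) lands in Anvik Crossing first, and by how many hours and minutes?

the first, by 5 hours 30 minutes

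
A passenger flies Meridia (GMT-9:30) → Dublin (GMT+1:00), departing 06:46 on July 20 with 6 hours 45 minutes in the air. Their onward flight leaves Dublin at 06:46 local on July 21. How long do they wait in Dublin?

Convert departure to UTC: 06:46 + 9:30 = 16:16 UTC on Jul 20.
Add 6 hours and 45 minutes flight time → 23:01 UTC.
Dublin is UTC+1:00, so local arrival = 23:01 + 1:00 = 00:01 on Jul 21.
Layover = 06:46 − 00:01 = 6 hours 45 minutes.

6 hours 45 minutes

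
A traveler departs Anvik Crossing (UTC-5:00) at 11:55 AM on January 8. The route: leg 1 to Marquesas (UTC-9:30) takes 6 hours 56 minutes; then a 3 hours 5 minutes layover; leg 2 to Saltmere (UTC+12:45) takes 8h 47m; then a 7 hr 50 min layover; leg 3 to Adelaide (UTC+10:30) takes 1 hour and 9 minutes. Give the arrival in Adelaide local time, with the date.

7:12 AM on January 10

Convert departure to UTC: 11:55 AM + 5:00 = 4:55 PM UTC on Jan 8.
Add 6 hours 56 minutes leg 1 → 11:51 PM UTC.
Add 3 hours and 5 minutes layover in Marquesas → 2:56 AM UTC (Jan 9).
Add 8 hours and 47 minutes leg 2 → 11:43 AM UTC.
Add 7 hours and 50 minutes layover in Saltmere → 7:33 PM UTC.
Add 1 hour 9 minutes leg 3 → 8:42 PM UTC.
Adelaide is UTC+10:30, so local arrival = 8:42 PM + 10:30 = 7:12 AM on Jan 10.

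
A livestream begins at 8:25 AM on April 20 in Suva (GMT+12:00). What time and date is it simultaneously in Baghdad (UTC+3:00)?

In UTC: 8:25 AM − 12:00 = 8:25 PM on Apr 19.
Baghdad is UTC+3:00: 8:25 PM + 3:00 = 11:25 PM on Apr 19.

11:25 PM on Apr 19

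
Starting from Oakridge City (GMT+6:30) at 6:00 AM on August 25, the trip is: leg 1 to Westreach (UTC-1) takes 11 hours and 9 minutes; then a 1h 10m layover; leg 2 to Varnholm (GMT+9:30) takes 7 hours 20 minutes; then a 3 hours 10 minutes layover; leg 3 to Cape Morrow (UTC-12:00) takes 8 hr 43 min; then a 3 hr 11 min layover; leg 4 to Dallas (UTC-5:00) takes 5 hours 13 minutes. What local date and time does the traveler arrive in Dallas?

10:26 AM on Aug 26

Convert departure to UTC: 6:00 AM − 6:30 = 11:30 PM UTC on Aug 24.
Add 11 hours 9 minutes leg 1 → 10:39 AM UTC (Aug 25).
Add 1 hour and 10 minutes layover in Westreach → 11:49 AM UTC.
Add 7 hours and 20 minutes leg 2 → 7:09 PM UTC.
Add 3 hours 10 minutes layover in Varnholm → 10:19 PM UTC.
Add 8 hours and 43 minutes leg 3 → 7:02 AM UTC (Aug 26).
Add 3 hours 11 minutes layover in Cape Morrow → 10:13 AM UTC.
Add 5 hours 13 minutes leg 4 → 3:26 PM UTC.
Dallas is UTC−5:00, so local arrival = 3:26 PM − 5:00 = 10:26 AM on Aug 26.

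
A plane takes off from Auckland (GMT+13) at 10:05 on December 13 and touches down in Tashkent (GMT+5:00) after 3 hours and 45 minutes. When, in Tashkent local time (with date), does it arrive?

Convert departure to UTC: 10:05 − 13:00 = 21:05 UTC on Dec 12.
Add 3 hours 45 minutes travel time → 00:50 UTC (Dec 13).
Tashkent is UTC+5:00, so local arrival = 00:50 + 5:00 = 05:50 on Dec 13.

05:50 on December 13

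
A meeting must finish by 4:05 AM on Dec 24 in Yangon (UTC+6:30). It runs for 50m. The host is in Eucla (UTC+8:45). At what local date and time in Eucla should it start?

5:30 AM on December 24

Target end time in UTC: 4:05 AM − 6:30 = 9:35 PM on Dec 23.
Subtract 50 minutes → start 8:45 PM UTC on Dec 23.
Eucla is UTC+8:45: 8:45 PM + 8:45 = 5:30 AM on Dec 24.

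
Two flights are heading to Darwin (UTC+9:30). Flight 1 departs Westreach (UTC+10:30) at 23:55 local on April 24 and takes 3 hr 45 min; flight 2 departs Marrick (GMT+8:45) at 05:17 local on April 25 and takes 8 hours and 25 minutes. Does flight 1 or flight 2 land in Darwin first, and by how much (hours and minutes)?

the first, by 11 hours 47 minutes

Flight 1 in UTC: 23:55 − 10:30 = 13:25 on Apr 24.
+3 hours 45 minutes → arrive 17:10 UTC on Apr 24.
Flight 2 in UTC: 05:17 − 8:45 = 20:32 on Apr 24.
+8 hours and 25 minutes → arrive 04:57 UTC on Apr 25.
Flight 1 lands earlier by 11 hours 47 minutes.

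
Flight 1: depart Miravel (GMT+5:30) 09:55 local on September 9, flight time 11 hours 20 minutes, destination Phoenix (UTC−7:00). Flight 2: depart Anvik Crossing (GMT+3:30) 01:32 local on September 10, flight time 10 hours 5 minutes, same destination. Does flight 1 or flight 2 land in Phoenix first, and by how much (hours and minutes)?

the first, by 16 hours 22 minutes

Flight 1 in UTC: 09:55 − 5:30 = 04:25 on Sep 9.
+11 hours 20 minutes → arrive 15:45 UTC on Sep 9.
Flight 2 in UTC: 01:32 − 3:30 = 22:02 on Sep 9.
+10 hours 5 minutes → arrive 08:07 UTC on Sep 10.
Flight 1 lands earlier by 16 hours 22 minutes.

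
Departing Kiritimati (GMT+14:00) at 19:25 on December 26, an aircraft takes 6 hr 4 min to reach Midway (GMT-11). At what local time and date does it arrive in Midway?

00:29 on Dec 26

Convert departure to UTC: 19:25 − 14:00 = 05:25 UTC on Dec 26.
Add 6 hours and 4 minutes travel time → 11:29 UTC.
Midway is UTC−11:00, so local arrival = 11:29 − 11:00 = 00:29 on Dec 26.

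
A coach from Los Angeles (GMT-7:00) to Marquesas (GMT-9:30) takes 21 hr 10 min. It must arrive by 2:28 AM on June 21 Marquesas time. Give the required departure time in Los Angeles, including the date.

7:48 AM on June 20

Target arrival in UTC: 2:28 AM + 9:30 = 11:58 AM on Jun 21.
Subtract 21 hours 10 minutes → departure 2:48 PM UTC on Jun 20.
Los Angeles is UTC−7:00: 2:48 PM − 7:00 = 7:48 AM on Jun 20.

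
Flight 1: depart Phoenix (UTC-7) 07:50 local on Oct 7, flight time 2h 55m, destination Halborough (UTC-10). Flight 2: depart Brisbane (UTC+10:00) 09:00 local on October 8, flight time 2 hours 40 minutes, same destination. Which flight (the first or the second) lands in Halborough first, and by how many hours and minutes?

Flight 1 in UTC: 07:50 + 7:00 = 14:50 on Oct 7.
+2 hours 55 minutes → arrive 17:45 UTC on Oct 7.
Flight 2 in UTC: 09:00 − 10:00 = 23:00 on Oct 7.
+2 hours and 40 minutes → arrive 01:40 UTC on Oct 8.
Flight 1 lands earlier by 7 hours 55 minutes.

the first, by 7 hours 55 minutes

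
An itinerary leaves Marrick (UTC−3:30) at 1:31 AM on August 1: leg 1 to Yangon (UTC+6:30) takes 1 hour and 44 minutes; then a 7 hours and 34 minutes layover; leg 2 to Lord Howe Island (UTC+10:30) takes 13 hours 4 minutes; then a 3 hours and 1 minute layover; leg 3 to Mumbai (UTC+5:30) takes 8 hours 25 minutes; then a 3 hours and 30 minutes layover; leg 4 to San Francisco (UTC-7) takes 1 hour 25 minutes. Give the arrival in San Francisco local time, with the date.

Convert departure to UTC: 1:31 AM + 3:30 = 5:01 AM UTC on Aug 1.
Add 1 hour 44 minutes leg 1 → 6:45 AM UTC.
Add 7 hours 34 minutes layover in Yangon → 2:19 PM UTC.
Add 13 hours 4 minutes leg 2 → 3:23 AM UTC (Aug 2).
Add 3 hours 1 minute layover in Lord Howe Island → 6:24 AM UTC.
Add 8 hours and 25 minutes leg 3 → 2:49 PM UTC.
Add 3 hours 30 minutes layover in Mumbai → 6:19 PM UTC.
Add 1 hour 25 minutes leg 4 → 7:44 PM UTC.
San Francisco is UTC−7:00, so local arrival = 7:44 PM − 7:00 = 12:44 PM on Aug 2.

12:44 PM on August 2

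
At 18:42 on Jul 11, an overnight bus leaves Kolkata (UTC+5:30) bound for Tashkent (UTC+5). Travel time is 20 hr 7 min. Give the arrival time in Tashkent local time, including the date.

Convert departure to UTC: 18:42 − 5:30 = 13:12 UTC on Jul 11.
Add 20 hours and 7 minutes travel time → 09:19 UTC (Jul 12).
Tashkent is UTC+5:00, so local arrival = 09:19 + 5:00 = 14:19 on Jul 12.

14:19 on July 12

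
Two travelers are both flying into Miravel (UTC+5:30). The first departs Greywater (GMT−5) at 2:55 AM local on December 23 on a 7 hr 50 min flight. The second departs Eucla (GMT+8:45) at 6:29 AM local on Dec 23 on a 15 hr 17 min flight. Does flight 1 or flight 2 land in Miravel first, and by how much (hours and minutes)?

the second, by 2 hours 44 minutes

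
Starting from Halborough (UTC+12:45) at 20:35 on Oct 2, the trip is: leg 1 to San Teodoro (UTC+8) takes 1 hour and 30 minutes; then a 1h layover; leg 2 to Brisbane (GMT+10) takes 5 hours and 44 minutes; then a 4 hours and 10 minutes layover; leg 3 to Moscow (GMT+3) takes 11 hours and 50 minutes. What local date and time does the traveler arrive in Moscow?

11:04 on October 3

Convert departure to UTC: 20:35 − 12:45 = 07:50 UTC on Oct 2.
Add 1 hour 30 minutes leg 1 → 09:20 UTC.
Add 1 hour layover in San Teodoro → 10:20 UTC.
Add 5 hours 44 minutes leg 2 → 16:04 UTC.
Add 4 hours 10 minutes layover in Brisbane → 20:14 UTC.
Add 11 hours 50 minutes leg 3 → 08:04 UTC (Oct 3).
Moscow is UTC+3:00, so local arrival = 08:04 + 3:00 = 11:04 on Oct 3.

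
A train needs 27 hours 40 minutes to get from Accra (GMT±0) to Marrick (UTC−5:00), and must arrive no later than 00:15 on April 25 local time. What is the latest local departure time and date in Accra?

Target arrival in UTC: 00:15 + 5:00 = 05:15 on Apr 25.
Subtract 27 hours and 40 minutes → departure 01:35 UTC on Apr 24.
Accra is UTC+0, so departure is 01:35 on Apr 24.

01:35 on Apr 24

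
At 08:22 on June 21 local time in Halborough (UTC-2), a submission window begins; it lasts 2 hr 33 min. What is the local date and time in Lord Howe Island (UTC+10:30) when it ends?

23:25 on Jun 21

Convert start to UTC: 08:22 + 2:00 = 10:22 UTC on Jun 21.
Add 2 hours 33 minutes duration → 12:55 UTC.
Lord Howe Island is UTC+10:30, so local end time = 12:55 + 10:30 = 23:25 on Jun 21.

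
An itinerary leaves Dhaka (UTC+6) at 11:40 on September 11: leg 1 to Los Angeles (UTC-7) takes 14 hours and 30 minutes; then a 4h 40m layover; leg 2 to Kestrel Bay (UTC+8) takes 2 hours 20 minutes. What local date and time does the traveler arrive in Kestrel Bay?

11:10 on Sep 12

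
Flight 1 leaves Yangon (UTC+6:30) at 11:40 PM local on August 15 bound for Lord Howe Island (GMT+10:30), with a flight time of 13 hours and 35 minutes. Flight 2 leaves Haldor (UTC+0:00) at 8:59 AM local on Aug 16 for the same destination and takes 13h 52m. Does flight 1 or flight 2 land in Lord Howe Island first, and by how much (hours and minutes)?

the first, by 16 hours 6 minutes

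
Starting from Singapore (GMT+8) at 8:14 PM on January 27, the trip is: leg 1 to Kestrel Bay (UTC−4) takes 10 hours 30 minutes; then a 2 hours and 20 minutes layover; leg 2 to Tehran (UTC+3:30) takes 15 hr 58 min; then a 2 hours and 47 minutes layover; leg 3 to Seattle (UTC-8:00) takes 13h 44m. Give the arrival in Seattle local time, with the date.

Convert departure to UTC: 8:14 PM − 8:00 = 12:14 PM UTC on Jan 27.
Add 10 hours 30 minutes leg 1 → 10:44 PM UTC.
Add 2 hours and 20 minutes layover in Kestrel Bay → 1:04 AM UTC (Jan 28).
Add 15 hours 58 minutes leg 2 → 5:02 PM UTC.
Add 2 hours 47 minutes layover in Tehran → 7:49 PM UTC.
Add 13 hours and 44 minutes leg 3 → 9:33 AM UTC (Jan 29).
Seattle is UTC−8:00, so local arrival = 9:33 AM − 8:00 = 1:33 AM on Jan 29.

1:33 AM on January 29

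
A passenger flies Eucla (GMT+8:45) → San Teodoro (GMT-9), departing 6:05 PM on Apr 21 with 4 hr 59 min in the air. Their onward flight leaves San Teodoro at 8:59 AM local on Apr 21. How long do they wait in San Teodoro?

Convert departure to UTC: 6:05 PM − 8:45 = 9:20 AM UTC on Apr 21.
Add 4 hours and 59 minutes flight time → 2:19 PM UTC.
San Teodoro is UTC−9:00, so local arrival = 2:19 PM − 9:00 = 5:19 AM on Apr 21.
Layover = 8:59 AM − 5:19 AM = 3 hours 40 minutes.

3 hours 40 minutes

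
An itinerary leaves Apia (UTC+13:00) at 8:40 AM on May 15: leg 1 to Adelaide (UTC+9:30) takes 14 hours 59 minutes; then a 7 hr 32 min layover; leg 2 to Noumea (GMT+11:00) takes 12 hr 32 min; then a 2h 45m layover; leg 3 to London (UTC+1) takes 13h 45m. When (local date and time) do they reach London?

Convert departure to UTC: 8:40 AM − 13:00 = 7:40 PM UTC on May 14.
Add 14 hours and 59 minutes leg 1 → 10:39 AM UTC (May 15).
Add 7 hours and 32 minutes layover in Adelaide → 6:11 PM UTC.
Add 12 hours 32 minutes leg 2 → 6:43 AM UTC (May 16).
Add 2 hours 45 minutes layover in Noumea → 9:28 AM UTC.
Add 13 hours and 45 minutes leg 3 → 11:13 PM UTC.
London is UTC+1:00, so local arrival = 11:13 PM + 1:00 = 12:13 AM on May 17.

12:13 AM on May 17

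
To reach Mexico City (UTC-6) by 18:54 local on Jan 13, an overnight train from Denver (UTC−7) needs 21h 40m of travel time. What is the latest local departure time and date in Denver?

20:14 on January 12

Target arrival in UTC: 18:54 + 6:00 = 00:54 on Jan 14.
Subtract 21 hours and 40 minutes → departure 03:14 UTC on Jan 13.
Denver is UTC−7:00: 03:14 − 7:00 = 20:14 on Jan 12.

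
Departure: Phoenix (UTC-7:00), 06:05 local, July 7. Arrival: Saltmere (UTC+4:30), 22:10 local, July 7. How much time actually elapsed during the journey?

4 hours 35 minutes

Saltmere is 11:30 ahead of Phoenix.
Clock-face elapsed time (ignoring zones) is 16 hours 5 minutes.
Actual elapsed = 16 hours 5 minutes − 11:30 = 4 hours 35 minutes.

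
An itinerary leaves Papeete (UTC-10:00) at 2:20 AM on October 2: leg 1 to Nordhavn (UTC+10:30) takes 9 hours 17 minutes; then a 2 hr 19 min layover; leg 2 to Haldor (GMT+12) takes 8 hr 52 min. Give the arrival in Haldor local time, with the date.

Convert departure to UTC: 2:20 AM + 10:00 = 12:20 PM UTC on Oct 2.
Add 9 hours 17 minutes leg 1 → 9:37 PM UTC.
Add 2 hours 19 minutes layover in Nordhavn → 11:56 PM UTC.
Add 8 hours and 52 minutes leg 2 → 8:48 AM UTC (Oct 3).
Haldor is UTC+12:00, so local arrival = 8:48 AM + 12:00 = 8:48 PM on Oct 3.

8:48 PM on October 3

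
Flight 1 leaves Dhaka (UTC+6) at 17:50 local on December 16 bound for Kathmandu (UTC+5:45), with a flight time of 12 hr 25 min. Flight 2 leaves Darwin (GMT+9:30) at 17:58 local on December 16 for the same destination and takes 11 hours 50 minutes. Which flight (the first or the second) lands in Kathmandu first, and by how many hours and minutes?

Flight 1 in UTC: 17:50 − 6:00 = 11:50 on Dec 16.
+12 hours and 25 minutes → arrive 00:15 UTC on Dec 17.
Flight 2 in UTC: 17:58 − 9:30 = 08:28 on Dec 16.
+11 hours and 50 minutes → arrive 20:18 UTC on Dec 16.
Flight 2 lands earlier by 3 hours 57 minutes.

the second, by 3 hours 57 minutes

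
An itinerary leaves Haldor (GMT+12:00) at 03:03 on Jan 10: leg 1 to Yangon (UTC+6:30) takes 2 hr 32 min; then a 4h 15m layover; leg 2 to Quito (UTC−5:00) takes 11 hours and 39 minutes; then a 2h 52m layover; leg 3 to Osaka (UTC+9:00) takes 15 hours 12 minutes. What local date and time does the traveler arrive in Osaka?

Convert departure to UTC: 03:03 − 12:00 = 15:03 UTC on Jan 9.
Add 2 hours 32 minutes leg 1 → 17:35 UTC.
Add 4 hours and 15 minutes layover in Yangon → 21:50 UTC.
Add 11 hours 39 minutes leg 2 → 09:29 UTC (Jan 10).
Add 2 hours and 52 minutes layover in Quito → 12:21 UTC.
Add 15 hours 12 minutes leg 3 → 03:33 UTC (Jan 11).
Osaka is UTC+9:00, so local arrival = 03:33 + 9:00 = 12:33 on Jan 11.

12:33 on January 11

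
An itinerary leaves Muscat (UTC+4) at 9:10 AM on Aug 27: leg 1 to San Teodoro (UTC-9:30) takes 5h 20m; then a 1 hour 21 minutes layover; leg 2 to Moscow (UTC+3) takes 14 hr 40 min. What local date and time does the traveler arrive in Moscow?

5:31 AM on August 28

Convert departure to UTC: 9:10 AM − 4:00 = 5:10 AM UTC on Aug 27.
Add 5 hours and 20 minutes leg 1 → 10:30 AM UTC.
Add 1 hour and 21 minutes layover in San Teodoro → 11:51 AM UTC.
Add 14 hours 40 minutes leg 2 → 2:31 AM UTC (Aug 28).
Moscow is UTC+3:00, so local arrival = 2:31 AM + 3:00 = 5:31 AM on Aug 28.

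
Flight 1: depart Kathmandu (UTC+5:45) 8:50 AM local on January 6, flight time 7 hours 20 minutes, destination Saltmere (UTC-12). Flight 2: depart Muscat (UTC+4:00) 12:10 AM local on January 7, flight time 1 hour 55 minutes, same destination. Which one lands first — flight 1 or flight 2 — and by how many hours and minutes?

the first, by 11 hours 40 minutes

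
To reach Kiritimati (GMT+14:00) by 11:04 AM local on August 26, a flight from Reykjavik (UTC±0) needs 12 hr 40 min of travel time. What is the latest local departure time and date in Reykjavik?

8:24 AM on Aug 25

Target arrival in UTC: 11:04 AM − 14:00 = 9:04 PM on Aug 25.
Subtract 12 hours 40 minutes → departure 8:24 AM UTC on Aug 25.
Reykjavik is UTC+0, so departure is 8:24 AM on Aug 25.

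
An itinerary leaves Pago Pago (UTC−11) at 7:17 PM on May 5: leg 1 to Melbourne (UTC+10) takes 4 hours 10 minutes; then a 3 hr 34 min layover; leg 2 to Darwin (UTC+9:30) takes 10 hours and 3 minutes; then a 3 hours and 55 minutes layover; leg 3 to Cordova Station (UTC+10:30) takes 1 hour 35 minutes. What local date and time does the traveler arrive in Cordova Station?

4:04 PM on May 7

Convert departure to UTC: 7:17 PM + 11:00 = 6:17 AM UTC on May 6.
Add 4 hours 10 minutes leg 1 → 10:27 AM UTC.
Add 3 hours 34 minutes layover in Melbourne → 2:01 PM UTC.
Add 10 hours 3 minutes leg 2 → 12:04 AM UTC (May 7).
Add 3 hours 55 minutes layover in Darwin → 3:59 AM UTC.
Add 1 hour 35 minutes leg 3 → 5:34 AM UTC.
Cordova Station is UTC+10:30, so local arrival = 5:34 AM + 10:30 = 4:04 PM on May 7.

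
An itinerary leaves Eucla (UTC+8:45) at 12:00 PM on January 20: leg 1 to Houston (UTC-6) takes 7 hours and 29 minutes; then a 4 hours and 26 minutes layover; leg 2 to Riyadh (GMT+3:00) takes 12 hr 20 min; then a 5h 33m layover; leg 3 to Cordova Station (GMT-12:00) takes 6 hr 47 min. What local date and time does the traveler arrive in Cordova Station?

3:50 AM on January 21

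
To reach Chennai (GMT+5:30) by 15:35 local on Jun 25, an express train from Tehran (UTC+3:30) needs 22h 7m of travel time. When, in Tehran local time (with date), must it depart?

Target arrival in UTC: 15:35 − 5:30 = 10:05 on Jun 25.
Subtract 22 hours 7 minutes → departure 11:58 UTC on Jun 24.
Tehran is UTC+3:30: 11:58 + 3:30 = 15:28 on Jun 24.

15:28 on June 24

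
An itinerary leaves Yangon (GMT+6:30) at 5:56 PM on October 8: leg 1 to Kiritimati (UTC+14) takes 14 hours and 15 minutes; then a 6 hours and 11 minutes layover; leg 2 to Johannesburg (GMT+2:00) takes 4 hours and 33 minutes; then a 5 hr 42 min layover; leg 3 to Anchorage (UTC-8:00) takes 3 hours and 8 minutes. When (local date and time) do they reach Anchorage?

1:15 PM on Oct 9

Convert departure to UTC: 5:56 PM − 6:30 = 11:26 AM UTC on Oct 8.
Add 14 hours and 15 minutes leg 1 → 1:41 AM UTC (Oct 9).
Add 6 hours and 11 minutes layover in Kiritimati → 7:52 AM UTC.
Add 4 hours 33 minutes leg 2 → 12:25 PM UTC.
Add 5 hours and 42 minutes layover in Johannesburg → 6:07 PM UTC.
Add 3 hours 8 minutes leg 3 → 9:15 PM UTC.
Anchorage is UTC−8:00, so local arrival = 9:15 PM − 8:00 = 1:15 PM on Oct 9.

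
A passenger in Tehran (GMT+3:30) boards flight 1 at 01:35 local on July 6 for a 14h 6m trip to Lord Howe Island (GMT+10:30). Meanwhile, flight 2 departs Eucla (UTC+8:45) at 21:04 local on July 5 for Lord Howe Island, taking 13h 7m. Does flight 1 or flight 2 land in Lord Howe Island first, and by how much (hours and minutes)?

the second, by 10 hours 45 minutes

Flight 1 in UTC: 01:35 − 3:30 = 22:05 on Jul 5.
+14 hours 6 minutes → arrive 12:11 UTC on Jul 6.
Flight 2 in UTC: 21:04 − 8:45 = 12:19 on Jul 5.
+13 hours and 7 minutes → arrive 01:26 UTC on Jul 6.
Flight 2 lands earlier by 10 hours 45 minutes.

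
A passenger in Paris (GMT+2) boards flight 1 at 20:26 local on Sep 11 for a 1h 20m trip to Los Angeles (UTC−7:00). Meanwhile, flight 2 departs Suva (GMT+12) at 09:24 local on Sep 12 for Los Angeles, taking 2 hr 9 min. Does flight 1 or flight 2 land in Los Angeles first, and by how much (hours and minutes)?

Flight 1 in UTC: 20:26 − 2:00 = 18:26 on Sep 11.
+1 hour 20 minutes → arrive 19:46 UTC on Sep 11.
Flight 2 in UTC: 09:24 − 12:00 = 21:24 on Sep 11.
+2 hours and 9 minutes → arrive 23:33 UTC on Sep 11.
Flight 1 lands earlier by 3 hours 47 minutes.

the first, by 3 hours 47 minutes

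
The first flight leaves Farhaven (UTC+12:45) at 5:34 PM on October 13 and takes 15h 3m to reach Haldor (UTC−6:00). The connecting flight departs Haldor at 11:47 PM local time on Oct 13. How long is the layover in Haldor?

Convert departure to UTC: 5:34 PM − 12:45 = 4:49 AM UTC on Oct 13.
Add 15 hours 3 minutes flight time → 7:52 PM UTC.
Haldor is UTC−6:00, so local arrival = 7:52 PM − 6:00 = 1:52 PM on Oct 13.
Layover = 11:47 PM − 1:52 PM = 9 hours 55 minutes.

9 hours 55 minutes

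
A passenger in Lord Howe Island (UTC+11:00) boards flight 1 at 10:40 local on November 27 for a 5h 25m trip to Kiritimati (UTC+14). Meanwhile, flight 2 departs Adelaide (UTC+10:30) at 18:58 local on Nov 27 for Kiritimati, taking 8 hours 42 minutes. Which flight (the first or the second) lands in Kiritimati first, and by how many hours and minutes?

the first, by 12 hours 5 minutes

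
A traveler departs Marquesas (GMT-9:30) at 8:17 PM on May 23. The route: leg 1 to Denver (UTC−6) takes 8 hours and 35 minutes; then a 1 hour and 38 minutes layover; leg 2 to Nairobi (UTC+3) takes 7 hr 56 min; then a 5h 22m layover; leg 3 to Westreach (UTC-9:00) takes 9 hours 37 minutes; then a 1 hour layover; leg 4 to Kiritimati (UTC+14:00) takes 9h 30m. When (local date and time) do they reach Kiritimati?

Convert departure to UTC: 8:17 PM + 9:30 = 5:47 AM UTC on May 24.
Add 8 hours and 35 minutes leg 1 → 2:22 PM UTC.
Add 1 hour 38 minutes layover in Denver → 4:00 PM UTC.
Add 7 hours 56 minutes leg 2 → 11:56 PM UTC.
Add 5 hours 22 minutes layover in Nairobi → 5:18 AM UTC (May 25).
Add 9 hours 37 minutes leg 3 → 2:55 PM UTC.
Add 1 hour layover in Westreach → 3:55 PM UTC.
Add 9 hours and 30 minutes leg 4 → 1:25 AM UTC (May 26).
Kiritimati is UTC+14:00, so local arrival = 1:25 AM + 14:00 = 3:25 PM on May 26.

3:25 PM on May 26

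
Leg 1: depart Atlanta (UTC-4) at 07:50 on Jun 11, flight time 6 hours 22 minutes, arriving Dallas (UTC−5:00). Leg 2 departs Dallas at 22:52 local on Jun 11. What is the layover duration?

9 hours 40 minutes

Convert departure to UTC: 07:50 + 4:00 = 11:50 UTC on Jun 11.
Add 6 hours 22 minutes flight time → 18:12 UTC.
Dallas is UTC−5:00, so local arrival = 18:12 − 5:00 = 13:12 on Jun 11.
Layover = 22:52 − 13:12 = 9 hours 40 minutes.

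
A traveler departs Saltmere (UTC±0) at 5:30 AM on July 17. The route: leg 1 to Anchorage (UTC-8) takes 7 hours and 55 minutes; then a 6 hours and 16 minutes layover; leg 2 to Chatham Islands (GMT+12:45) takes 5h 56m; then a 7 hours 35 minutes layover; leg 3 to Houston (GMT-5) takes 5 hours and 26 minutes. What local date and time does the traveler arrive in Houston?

Saltmere is at UTC+0, so departure is already 5:30 AM UTC on Jul 17.
Add 7 hours 55 minutes leg 1 → 1:25 PM UTC.
Add 6 hours 16 minutes layover in Anchorage → 7:41 PM UTC.
Add 5 hours and 56 minutes leg 2 → 1:37 AM UTC (Jul 18).
Add 7 hours and 35 minutes layover in Chatham Islands → 9:12 AM UTC.
Add 5 hours and 26 minutes leg 3 → 2:38 PM UTC.
Houston is UTC−5:00, so local arrival = 2:38 PM − 5:00 = 9:38 AM on Jul 18.

9:38 AM on July 18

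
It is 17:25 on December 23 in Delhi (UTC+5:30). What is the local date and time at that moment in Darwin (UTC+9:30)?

21:25 on December 23

In UTC: 17:25 − 5:30 = 11:55 on Dec 23.
Darwin is UTC+9:30: 11:55 + 9:30 = 21:25 on Dec 23.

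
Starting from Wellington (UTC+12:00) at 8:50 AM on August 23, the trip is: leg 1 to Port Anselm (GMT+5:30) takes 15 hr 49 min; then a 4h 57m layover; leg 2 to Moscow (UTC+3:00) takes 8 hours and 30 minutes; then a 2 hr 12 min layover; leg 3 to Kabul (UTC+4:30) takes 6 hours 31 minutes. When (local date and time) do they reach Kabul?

Convert departure to UTC: 8:50 AM − 12:00 = 8:50 PM UTC on Aug 22.
Add 15 hours and 49 minutes leg 1 → 12:39 PM UTC (Aug 23).
Add 4 hours and 57 minutes layover in Port Anselm → 5:36 PM UTC.
Add 8 hours and 30 minutes leg 2 → 2:06 AM UTC (Aug 24).
Add 2 hours 12 minutes layover in Moscow → 4:18 AM UTC.
Add 6 hours 31 minutes leg 3 → 10:49 AM UTC.
Kabul is UTC+4:30, so local arrival = 10:49 AM + 4:30 = 3:19 PM on Aug 24.

3:19 PM on Aug 24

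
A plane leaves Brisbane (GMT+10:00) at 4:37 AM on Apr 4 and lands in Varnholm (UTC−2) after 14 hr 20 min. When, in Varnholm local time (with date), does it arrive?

6:57 AM on April 4

Convert departure to UTC: 4:37 AM − 10:00 = 6:37 PM UTC on Apr 3.
Add 14 hours 20 minutes travel time → 8:57 AM UTC (Apr 4).
Varnholm is UTC−2:00, so local arrival = 8:57 AM − 2:00 = 6:57 AM on Apr 4.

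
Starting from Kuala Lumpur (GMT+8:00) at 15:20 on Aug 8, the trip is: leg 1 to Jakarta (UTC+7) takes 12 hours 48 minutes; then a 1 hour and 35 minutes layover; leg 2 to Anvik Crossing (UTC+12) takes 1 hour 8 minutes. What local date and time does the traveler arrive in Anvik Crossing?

10:51 on August 9

Convert departure to UTC: 15:20 − 8:00 = 07:20 UTC on Aug 8.
Add 12 hours 48 minutes leg 1 → 20:08 UTC.
Add 1 hour and 35 minutes layover in Jakarta → 21:43 UTC.
Add 1 hour and 8 minutes leg 2 → 22:51 UTC.
Anvik Crossing is UTC+12:00, so local arrival = 22:51 + 12:00 = 10:51 on Aug 9.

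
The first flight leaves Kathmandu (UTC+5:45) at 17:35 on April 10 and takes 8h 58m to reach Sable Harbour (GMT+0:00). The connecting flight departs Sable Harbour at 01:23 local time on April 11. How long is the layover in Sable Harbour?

4 hours 35 minutes

Convert departure to UTC: 17:35 − 5:45 = 11:50 UTC on Apr 10.
Add 8 hours 58 minutes flight time → 20:48 UTC.
Sable Harbour is UTC+0, so local arrival is the same: 20:48 on Apr 10.
Layover = 01:23 − 20:48 (+1 day) = 4 hours 35 minutes.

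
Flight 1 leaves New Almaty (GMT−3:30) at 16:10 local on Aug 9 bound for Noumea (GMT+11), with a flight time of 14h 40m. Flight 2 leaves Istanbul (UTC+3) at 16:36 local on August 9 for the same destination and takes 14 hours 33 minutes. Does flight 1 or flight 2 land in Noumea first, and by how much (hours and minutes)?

the second, by 6 hours 11 minutes

Flight 1 in UTC: 16:10 + 3:30 = 19:40 on Aug 9.
+14 hours and 40 minutes → arrive 10:20 UTC on Aug 10.
Flight 2 in UTC: 16:36 − 3:00 = 13:36 on Aug 9.
+14 hours and 33 minutes → arrive 04:09 UTC on Aug 10.
Flight 2 lands earlier by 6 hours 11 minutes.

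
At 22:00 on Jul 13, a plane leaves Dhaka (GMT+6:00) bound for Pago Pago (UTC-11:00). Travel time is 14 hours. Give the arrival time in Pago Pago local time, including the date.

19:00 on July 13

Convert departure to UTC: 22:00 − 6:00 = 16:00 UTC on Jul 13.
Add 14 hours travel time → 06:00 UTC (Jul 14).
Pago Pago is UTC−11:00, so local arrival = 06:00 − 11:00 = 19:00 on Jul 13.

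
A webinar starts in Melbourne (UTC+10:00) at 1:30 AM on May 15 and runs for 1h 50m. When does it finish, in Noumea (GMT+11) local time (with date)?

4:20 AM on May 15

Convert start to UTC: 1:30 AM − 10:00 = 3:30 PM UTC on May 14.
Add 1 hour and 50 minutes duration → 5:20 PM UTC.
Noumea is UTC+11:00, so local end time = 5:20 PM + 11:00 = 4:20 AM on May 15.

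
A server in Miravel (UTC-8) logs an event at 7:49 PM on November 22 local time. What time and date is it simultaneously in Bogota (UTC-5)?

10:49 PM on Nov 22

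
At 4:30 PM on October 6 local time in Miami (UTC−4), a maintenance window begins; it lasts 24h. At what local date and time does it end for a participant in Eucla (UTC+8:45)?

5:15 AM on October 8

Eucla is 12:45 ahead of Miami.
After 24 hours it is 4:30 PM (Oct 7) in Miami.
Shift by the zone difference: 4:30 PM + 12:45 = 5:15 AM on Oct 8 in Eucla.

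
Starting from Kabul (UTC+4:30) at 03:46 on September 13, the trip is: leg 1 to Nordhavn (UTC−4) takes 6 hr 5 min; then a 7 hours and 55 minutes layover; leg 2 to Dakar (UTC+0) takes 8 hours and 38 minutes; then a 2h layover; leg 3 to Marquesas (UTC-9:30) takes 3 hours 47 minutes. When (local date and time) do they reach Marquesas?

Convert departure to UTC: 03:46 − 4:30 = 23:16 UTC on Sep 12.
Add 6 hours and 5 minutes leg 1 → 05:21 UTC (Sep 13).
Add 7 hours 55 minutes layover in Nordhavn → 13:16 UTC.
Add 8 hours 38 minutes leg 2 → 21:54 UTC.
Add 2 hours layover in Dakar → 23:54 UTC.
Add 3 hours 47 minutes leg 3 → 03:41 UTC (Sep 14).
Marquesas is UTC−9:30, so local arrival = 03:41 − 9:30 = 18:11 on Sep 13.

18:11 on September 13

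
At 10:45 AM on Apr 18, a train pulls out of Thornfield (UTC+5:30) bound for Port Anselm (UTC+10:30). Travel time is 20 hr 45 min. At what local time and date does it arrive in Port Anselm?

Convert departure to UTC: 10:45 AM − 5:30 = 5:15 AM UTC on Apr 18.
Add 20 hours and 45 minutes travel time → 2:00 AM UTC (Apr 19).
Port Anselm is UTC+10:30, so local arrival = 2:00 AM + 10:30 = 12:30 PM on Apr 19.

12:30 PM on Apr 19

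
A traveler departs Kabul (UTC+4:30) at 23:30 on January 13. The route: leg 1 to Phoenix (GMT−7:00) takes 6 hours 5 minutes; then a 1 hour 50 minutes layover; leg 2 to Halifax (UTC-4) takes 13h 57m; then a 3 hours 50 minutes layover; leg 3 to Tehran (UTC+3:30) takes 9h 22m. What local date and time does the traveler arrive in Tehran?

09:34 on Jan 15

Convert departure to UTC: 23:30 − 4:30 = 19:00 UTC on Jan 13.
Add 6 hours 5 minutes leg 1 → 01:05 UTC (Jan 14).
Add 1 hour and 50 minutes layover in Phoenix → 02:55 UTC.
Add 13 hours 57 minutes leg 2 → 16:52 UTC.
Add 3 hours and 50 minutes layover in Halifax → 20:42 UTC.
Add 9 hours 22 minutes leg 3 → 06:04 UTC (Jan 15).
Tehran is UTC+3:30, so local arrival = 06:04 + 3:30 = 09:34 on Jan 15.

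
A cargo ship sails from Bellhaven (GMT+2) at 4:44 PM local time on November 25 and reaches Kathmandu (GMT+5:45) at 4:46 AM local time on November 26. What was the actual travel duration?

Departure in UTC: 4:44 PM − 2:00 = 2:44 PM on Nov 25.
Arrival in UTC: 4:46 AM − 5:45 = 11:01 PM on Nov 25.
Elapsed = 11:01 PM − 2:44 PM = 8 hours 17 minutes.

8 hours 17 minutes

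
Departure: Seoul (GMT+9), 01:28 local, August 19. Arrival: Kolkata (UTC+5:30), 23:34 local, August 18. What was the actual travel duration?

Departure in UTC: 01:28 − 9:00 = 16:28 on Aug 18.
Arrival in UTC: 23:34 − 5:30 = 18:04 on Aug 18.
Elapsed = 18:04 − 16:28 = 1 hour 36 minutes.

1 hour 36 minutes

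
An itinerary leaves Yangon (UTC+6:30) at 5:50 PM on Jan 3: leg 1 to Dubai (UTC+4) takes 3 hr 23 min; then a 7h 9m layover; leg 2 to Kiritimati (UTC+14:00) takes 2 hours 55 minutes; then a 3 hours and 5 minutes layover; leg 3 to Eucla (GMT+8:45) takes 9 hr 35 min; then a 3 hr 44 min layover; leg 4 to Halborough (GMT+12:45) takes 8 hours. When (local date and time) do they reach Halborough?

1:56 PM on January 5

Convert departure to UTC: 5:50 PM − 6:30 = 11:20 AM UTC on Jan 3.
Add 3 hours 23 minutes leg 1 → 2:43 PM UTC.
Add 7 hours 9 minutes layover in Dubai → 9:52 PM UTC.
Add 2 hours 55 minutes leg 2 → 12:47 AM UTC (Jan 4).
Add 3 hours and 5 minutes layover in Kiritimati → 3:52 AM UTC.
Add 9 hours 35 minutes leg 3 → 1:27 PM UTC.
Add 3 hours and 44 minutes layover in Eucla → 5:11 PM UTC.
Add 8 hours leg 4 → 1:11 AM UTC (Jan 5).
Halborough is UTC+12:45, so local arrival = 1:11 AM + 12:45 = 1:56 PM on Jan 5.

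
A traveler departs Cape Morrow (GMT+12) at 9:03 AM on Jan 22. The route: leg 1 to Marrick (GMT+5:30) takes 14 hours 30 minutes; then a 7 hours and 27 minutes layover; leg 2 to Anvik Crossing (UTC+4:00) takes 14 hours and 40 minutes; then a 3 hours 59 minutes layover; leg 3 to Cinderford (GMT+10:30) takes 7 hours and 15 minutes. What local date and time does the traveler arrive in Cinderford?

7:24 AM on Jan 24

Convert departure to UTC: 9:03 AM − 12:00 = 9:03 PM UTC on Jan 21.
Add 14 hours and 30 minutes leg 1 → 11:33 AM UTC (Jan 22).
Add 7 hours and 27 minutes layover in Marrick → 7:00 PM UTC.
Add 14 hours and 40 minutes leg 2 → 9:40 AM UTC (Jan 23).
Add 3 hours 59 minutes layover in Anvik Crossing → 1:39 PM UTC.
Add 7 hours 15 minutes leg 3 → 8:54 PM UTC.
Cinderford is UTC+10:30, so local arrival = 8:54 PM + 10:30 = 7:24 AM on Jan 24.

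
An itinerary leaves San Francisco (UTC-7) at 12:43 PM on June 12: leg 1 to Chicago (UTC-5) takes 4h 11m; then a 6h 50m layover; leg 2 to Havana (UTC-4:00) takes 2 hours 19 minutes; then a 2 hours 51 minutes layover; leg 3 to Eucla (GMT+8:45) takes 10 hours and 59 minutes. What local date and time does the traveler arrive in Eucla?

7:38 AM on Jun 14

Convert departure to UTC: 12:43 PM + 7:00 = 7:43 PM UTC on Jun 12.
Add 4 hours 11 minutes leg 1 → 11:54 PM UTC.
Add 6 hours 50 minutes layover in Chicago → 6:44 AM UTC (Jun 13).
Add 2 hours and 19 minutes leg 2 → 9:03 AM UTC.
Add 2 hours 51 minutes layover in Havana → 11:54 AM UTC.
Add 10 hours and 59 minutes leg 3 → 10:53 PM UTC.
Eucla is UTC+8:45, so local arrival = 10:53 PM + 8:45 = 7:38 AM on Jun 14.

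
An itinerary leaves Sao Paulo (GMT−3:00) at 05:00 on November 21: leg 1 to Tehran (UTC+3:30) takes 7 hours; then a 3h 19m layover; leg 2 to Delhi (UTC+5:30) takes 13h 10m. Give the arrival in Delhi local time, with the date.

12:59 on Nov 22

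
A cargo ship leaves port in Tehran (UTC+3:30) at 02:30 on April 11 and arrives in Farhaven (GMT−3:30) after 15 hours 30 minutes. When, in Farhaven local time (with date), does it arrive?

Farhaven is 7:00 behind Tehran.
After 15 hours 30 minutes it is 18:00 in Tehran.
Shift by the zone difference: 18:00 − 7:00 = 11:00 on Apr 11 in Farhaven.

11:00 on Apr 11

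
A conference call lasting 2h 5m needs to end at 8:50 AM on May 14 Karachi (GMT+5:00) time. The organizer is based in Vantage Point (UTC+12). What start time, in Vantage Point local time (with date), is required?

Target end time in UTC: 8:50 AM − 5:00 = 3:50 AM on May 14.
Subtract 2 hours 5 minutes → start 1:45 AM UTC on May 14.
Vantage Point is UTC+12:00: 1:45 AM + 12:00 = 1:45 PM on May 14.

1:45 PM on May 14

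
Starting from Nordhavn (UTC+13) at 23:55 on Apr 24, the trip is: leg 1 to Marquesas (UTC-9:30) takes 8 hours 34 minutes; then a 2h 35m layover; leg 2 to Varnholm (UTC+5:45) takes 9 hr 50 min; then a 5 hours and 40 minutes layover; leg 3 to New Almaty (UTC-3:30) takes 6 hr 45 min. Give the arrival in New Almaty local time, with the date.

Convert departure to UTC: 23:55 − 13:00 = 10:55 UTC on Apr 24.
Add 8 hours 34 minutes leg 1 → 19:29 UTC.
Add 2 hours and 35 minutes layover in Marquesas → 22:04 UTC.
Add 9 hours and 50 minutes leg 2 → 07:54 UTC (Apr 25).
Add 5 hours 40 minutes layover in Varnholm → 13:34 UTC.
Add 6 hours 45 minutes leg 3 → 20:19 UTC.
New Almaty is UTC−3:30, so local arrival = 20:19 − 3:30 = 16:49 on Apr 25.

16:49 on Apr 25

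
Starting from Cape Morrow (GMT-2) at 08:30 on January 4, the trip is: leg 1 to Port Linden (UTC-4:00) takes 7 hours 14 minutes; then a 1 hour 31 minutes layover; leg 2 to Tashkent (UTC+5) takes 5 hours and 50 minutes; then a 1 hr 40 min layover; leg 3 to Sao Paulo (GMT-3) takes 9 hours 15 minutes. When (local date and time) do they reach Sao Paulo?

09:00 on Jan 5

Convert departure to UTC: 08:30 + 2:00 = 10:30 UTC on Jan 4.
Add 7 hours and 14 minutes leg 1 → 17:44 UTC.
Add 1 hour and 31 minutes layover in Port Linden → 19:15 UTC.
Add 5 hours 50 minutes leg 2 → 01:05 UTC (Jan 5).
Add 1 hour and 40 minutes layover in Tashkent → 02:45 UTC.
Add 9 hours 15 minutes leg 3 → 12:00 UTC.
Sao Paulo is UTC−3:00, so local arrival = 12:00 − 3:00 = 09:00 on Jan 5.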